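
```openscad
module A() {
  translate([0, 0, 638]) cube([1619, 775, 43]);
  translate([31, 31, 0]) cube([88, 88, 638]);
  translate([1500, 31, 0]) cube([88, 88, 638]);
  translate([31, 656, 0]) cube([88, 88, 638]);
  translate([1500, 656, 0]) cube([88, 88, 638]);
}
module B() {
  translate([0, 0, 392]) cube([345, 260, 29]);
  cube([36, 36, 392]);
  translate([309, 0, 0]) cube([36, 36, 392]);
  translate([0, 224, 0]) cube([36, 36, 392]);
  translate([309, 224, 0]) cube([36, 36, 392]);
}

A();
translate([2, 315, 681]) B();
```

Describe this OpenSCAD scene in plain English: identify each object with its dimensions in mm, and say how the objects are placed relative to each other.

A is a table: top 1619 mm (x) × 775 mm (y), 43 mm thick, upper face at z = 681 mm, on four 88×88 mm square legs, each inset 31 mm from the nearest pair of top edges, running from z = 0 to the bottom of the top.

B is a four-legged stool. The seat is a 345×260×29 mm slab whose top surface is at z = 421 mm; four square legs, each 36×36 mm in cross-section, run from the floor (z = 0) to the underside of the seat, each flush with a corner of the seat.

The stool is on top of the table.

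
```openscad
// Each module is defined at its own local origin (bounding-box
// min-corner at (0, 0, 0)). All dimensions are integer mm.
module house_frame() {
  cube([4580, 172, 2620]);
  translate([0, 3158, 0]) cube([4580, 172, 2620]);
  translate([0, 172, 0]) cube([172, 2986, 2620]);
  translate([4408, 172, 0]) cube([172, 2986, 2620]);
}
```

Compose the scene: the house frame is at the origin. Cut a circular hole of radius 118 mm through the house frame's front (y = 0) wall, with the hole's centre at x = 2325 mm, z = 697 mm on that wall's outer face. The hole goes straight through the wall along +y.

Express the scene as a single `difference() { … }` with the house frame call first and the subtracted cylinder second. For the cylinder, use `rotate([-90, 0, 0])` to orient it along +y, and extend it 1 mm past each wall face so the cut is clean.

difference() {
  house_frame();
  translate([2325, -1, 697]) rotate([-90, 0, 0]) cylinder(h = 174, r = 118);
}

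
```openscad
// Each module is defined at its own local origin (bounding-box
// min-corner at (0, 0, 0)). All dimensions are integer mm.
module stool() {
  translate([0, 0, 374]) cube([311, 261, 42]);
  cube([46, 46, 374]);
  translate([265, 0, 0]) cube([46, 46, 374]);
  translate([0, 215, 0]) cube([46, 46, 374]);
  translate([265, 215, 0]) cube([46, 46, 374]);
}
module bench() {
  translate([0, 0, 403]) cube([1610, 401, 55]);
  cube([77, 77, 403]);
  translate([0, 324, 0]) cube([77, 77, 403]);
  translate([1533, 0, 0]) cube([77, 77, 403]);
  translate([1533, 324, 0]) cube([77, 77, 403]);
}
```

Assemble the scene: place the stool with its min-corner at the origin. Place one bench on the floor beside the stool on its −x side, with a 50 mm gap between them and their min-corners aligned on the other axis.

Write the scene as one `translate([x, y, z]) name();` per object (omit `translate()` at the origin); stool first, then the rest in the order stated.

stool();
translate([-1660, 0, 0]) bench();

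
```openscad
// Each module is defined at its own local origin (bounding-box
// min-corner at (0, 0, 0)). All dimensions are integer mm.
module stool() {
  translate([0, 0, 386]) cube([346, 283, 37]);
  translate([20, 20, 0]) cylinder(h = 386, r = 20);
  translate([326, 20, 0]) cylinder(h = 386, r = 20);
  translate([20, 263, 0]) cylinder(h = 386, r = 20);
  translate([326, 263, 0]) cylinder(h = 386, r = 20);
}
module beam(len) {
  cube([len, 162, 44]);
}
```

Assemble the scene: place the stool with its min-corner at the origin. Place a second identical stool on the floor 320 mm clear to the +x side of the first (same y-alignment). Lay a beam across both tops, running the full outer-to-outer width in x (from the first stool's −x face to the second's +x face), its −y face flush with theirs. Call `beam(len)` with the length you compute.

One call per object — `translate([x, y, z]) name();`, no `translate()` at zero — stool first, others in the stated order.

stool();
translate([666, 0, 0]) stool();
translate([0, 0, 423]) beam(1012);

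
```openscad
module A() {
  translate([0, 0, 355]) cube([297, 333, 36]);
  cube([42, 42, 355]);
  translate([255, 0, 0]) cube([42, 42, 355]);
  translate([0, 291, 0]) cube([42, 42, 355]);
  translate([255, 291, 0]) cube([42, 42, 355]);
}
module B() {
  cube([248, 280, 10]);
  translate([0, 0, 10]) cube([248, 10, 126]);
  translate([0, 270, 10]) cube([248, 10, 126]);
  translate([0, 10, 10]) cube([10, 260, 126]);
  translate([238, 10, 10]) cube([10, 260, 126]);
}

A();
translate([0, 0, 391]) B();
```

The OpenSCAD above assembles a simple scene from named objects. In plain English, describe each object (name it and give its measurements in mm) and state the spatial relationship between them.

A is a simple wooden stool: a rectangular seat 297 mm (x) by 333 mm (y), 36 mm thick, top face at z = 391 mm, on four square legs, each 42×42 mm in cross-section. The legs rest on z = 0, each flush with a corner of the seat.

B is an open-topped rectangular box: outside dimensions 248×280×136 mm, with a uniform wall and base thickness of 10 mm. The base is a full 248×280 slab on the floor; four walls sit on top of the base. The front and back walls (the −y and +y sides) span the full width; the two side walls fit between them.

The open box is on top of the stool.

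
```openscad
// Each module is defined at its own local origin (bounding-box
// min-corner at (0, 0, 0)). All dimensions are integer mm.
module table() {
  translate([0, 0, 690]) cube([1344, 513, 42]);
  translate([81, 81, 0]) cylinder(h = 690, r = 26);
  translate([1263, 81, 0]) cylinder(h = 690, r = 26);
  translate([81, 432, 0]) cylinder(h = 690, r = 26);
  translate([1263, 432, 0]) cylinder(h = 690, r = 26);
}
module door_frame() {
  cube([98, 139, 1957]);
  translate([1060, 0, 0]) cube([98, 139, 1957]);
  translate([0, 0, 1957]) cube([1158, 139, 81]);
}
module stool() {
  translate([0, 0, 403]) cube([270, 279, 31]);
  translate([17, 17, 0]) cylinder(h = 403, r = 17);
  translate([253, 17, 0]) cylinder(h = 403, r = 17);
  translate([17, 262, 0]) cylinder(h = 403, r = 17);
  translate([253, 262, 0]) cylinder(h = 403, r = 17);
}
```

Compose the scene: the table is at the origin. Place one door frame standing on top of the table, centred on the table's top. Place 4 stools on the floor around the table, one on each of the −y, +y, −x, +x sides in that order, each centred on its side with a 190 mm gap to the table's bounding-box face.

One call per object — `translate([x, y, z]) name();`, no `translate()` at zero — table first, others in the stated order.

table();
translate([93, 187, 732]) door_frame();
translate([537, -469, 0]) stool();
translate([537, 703, 0]) stool();
translate([-460, 117, 0]) stool();
translate([1534, 117, 0]) stool();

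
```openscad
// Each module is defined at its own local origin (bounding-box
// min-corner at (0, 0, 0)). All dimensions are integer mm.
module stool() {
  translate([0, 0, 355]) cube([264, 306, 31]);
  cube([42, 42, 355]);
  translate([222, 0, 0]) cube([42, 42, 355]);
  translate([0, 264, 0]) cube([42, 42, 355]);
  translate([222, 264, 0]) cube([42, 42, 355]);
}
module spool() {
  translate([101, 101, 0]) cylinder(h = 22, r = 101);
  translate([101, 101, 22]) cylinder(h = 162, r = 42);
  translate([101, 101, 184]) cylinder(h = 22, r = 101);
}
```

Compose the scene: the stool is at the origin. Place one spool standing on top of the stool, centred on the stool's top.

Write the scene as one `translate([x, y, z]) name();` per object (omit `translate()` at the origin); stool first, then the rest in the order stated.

stool();
translate([31, 52, 386]) spool();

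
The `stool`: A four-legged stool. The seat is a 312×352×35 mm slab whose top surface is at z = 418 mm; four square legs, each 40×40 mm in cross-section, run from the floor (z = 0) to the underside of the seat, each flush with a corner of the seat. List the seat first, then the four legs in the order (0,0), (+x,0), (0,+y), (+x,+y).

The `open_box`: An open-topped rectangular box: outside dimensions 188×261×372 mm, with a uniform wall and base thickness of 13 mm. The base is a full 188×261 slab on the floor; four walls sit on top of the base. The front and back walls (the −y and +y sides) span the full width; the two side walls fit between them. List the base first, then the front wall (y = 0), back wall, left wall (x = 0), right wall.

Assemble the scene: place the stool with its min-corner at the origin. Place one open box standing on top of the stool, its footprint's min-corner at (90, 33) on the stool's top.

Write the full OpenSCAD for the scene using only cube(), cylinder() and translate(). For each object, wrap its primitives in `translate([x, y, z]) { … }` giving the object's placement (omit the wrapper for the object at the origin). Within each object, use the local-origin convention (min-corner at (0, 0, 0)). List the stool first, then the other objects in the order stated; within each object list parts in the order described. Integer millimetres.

translate([0, 0, 383]) cube([312, 352, 35]);
cube([40, 40, 383]);
translate([272, 0, 0]) cube([40, 40, 383]);
translate([0, 312, 0]) cube([40, 40, 383]);
translate([272, 312, 0]) cube([40, 40, 383]);
translate([90, 33, 418]) {
  cube([188, 261, 13]);
  translate([0, 0, 13]) cube([188, 13, 359]);
  translate([0, 248, 13]) cube([188, 13, 359]);
  translate([0, 13, 13]) cube([13, 235, 359]);
  translate([175, 13, 13]) cube([13, 235, 359]);
}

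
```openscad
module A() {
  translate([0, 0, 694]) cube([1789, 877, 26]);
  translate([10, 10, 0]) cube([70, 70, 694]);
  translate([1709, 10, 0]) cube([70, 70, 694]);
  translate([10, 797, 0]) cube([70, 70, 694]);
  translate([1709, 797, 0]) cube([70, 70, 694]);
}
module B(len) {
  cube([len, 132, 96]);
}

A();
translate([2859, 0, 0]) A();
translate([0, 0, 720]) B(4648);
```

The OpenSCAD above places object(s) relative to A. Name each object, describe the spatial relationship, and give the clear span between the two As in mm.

Second table starts at x = 2859; first ends at x = 1789; clear span = 2859 − 1789 = 1070 mm.

A is a table. B is a beam. A beam spans the tops of two tables. The clear span between the two tables is 1070 mm.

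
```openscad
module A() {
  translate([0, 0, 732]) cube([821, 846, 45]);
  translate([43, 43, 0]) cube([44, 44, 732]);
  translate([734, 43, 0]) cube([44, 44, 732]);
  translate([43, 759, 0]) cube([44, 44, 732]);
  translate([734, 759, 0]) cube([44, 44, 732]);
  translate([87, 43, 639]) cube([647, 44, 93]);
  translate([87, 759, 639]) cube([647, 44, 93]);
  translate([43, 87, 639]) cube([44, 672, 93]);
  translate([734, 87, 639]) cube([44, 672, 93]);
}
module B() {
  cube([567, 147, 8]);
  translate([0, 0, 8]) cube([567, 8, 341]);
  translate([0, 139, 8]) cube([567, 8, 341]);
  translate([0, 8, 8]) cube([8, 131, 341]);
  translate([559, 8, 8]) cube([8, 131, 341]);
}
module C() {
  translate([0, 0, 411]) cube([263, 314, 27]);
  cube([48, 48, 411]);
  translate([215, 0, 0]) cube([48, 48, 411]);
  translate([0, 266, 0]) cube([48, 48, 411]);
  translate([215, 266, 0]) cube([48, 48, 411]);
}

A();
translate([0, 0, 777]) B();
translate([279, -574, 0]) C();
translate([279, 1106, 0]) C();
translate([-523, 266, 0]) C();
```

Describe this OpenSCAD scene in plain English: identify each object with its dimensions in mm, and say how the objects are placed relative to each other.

A is a table: top 821 mm (x) × 846 mm (y), 45 mm thick, upper face at z = 777 mm, on four 44×44 mm square legs, each inset 43 mm from the nearest pair of top edges, running from z = 0 to the bottom of the top. Four apron rails, 44 mm thick and 93 mm tall, run between adjacent legs with their top edges flush with the underside of the top and their outer faces flush with the legs' outer faces.

B is an open-topped rectangular box: outside dimensions 567×147×349 mm, with a uniform wall and base thickness of 8 mm. The base is a full 567×147 slab on the floor; four walls sit on top of the base. The front and back walls (the −y and +y sides) span the full width; the two side walls fit between them.

C is a simple wooden stool: a rectangular seat 263 mm (x) by 314 mm (y), 27 mm thick, top face at z = 438 mm, on four square legs, each 48×48 mm in cross-section. The legs rest on z = 0, each flush with a corner of the seat.

The open box is on top of the table. Three stools sit around the table at the −y, +y, −x sides.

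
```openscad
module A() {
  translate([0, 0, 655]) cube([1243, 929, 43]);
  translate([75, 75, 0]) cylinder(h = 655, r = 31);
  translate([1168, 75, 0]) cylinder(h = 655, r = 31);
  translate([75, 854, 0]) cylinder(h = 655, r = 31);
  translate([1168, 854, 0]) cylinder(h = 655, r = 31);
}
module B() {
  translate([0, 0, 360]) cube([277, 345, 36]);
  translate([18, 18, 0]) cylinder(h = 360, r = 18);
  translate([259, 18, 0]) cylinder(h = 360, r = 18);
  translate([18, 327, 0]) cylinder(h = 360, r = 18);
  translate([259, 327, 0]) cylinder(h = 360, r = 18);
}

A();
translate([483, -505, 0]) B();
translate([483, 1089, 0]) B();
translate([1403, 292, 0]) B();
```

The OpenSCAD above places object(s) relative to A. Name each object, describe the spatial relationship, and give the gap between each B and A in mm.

A is a table. B is a stool. Three stools sit around the table at the −y, +y, +x sides. The gap between each stool and the table is 160 mm.

Each stool's nearest face is 160 mm from the table's bounding box.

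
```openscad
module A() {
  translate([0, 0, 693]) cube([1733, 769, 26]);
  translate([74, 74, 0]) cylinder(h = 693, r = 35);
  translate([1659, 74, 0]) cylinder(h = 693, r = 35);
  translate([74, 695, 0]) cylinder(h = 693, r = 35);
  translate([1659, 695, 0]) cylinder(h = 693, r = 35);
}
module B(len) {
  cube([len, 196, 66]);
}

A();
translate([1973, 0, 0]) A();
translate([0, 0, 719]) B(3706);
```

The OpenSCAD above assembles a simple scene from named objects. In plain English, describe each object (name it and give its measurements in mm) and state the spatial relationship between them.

A is a table with a 1733×769 mm rectangular top, 26 mm thick, top surface at z = 719 mm, supported by four round legs of 70 mm diameter, each leg's bounding box inset 39 mm from the nearest pair of top edges, running from the floor.

B is a rectangular beam 3706 mm long (x), 196 mm deep (y), 66 mm thick (z).

The beam spans the tops of two tables placed 240 mm apart, resting at z = 719 mm.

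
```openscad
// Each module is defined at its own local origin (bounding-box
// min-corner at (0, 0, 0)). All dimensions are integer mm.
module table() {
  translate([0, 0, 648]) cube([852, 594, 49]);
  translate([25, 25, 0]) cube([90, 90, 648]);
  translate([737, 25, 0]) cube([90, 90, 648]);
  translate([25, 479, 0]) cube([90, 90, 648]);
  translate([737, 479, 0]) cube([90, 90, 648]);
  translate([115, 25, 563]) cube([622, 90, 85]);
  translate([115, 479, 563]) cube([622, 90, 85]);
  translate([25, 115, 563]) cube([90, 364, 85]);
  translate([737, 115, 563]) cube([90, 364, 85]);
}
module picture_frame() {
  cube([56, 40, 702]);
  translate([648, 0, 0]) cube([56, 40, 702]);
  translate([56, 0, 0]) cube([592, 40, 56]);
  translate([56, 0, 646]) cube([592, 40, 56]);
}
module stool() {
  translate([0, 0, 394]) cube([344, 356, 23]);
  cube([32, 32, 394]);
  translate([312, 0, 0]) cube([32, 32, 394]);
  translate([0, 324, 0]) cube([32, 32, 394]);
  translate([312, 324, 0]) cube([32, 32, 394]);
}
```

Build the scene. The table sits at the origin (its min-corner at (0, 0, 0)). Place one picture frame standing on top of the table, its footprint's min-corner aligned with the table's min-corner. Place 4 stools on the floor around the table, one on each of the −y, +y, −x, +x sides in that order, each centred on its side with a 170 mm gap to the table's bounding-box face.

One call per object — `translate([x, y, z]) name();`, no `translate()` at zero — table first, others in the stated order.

table();
translate([0, 0, 697]) picture_frame();
translate([254, -526, 0]) stool();
translate([254, 764, 0]) stool();
translate([-514, 119, 0]) stool();
translate([1022, 119, 0]) stool();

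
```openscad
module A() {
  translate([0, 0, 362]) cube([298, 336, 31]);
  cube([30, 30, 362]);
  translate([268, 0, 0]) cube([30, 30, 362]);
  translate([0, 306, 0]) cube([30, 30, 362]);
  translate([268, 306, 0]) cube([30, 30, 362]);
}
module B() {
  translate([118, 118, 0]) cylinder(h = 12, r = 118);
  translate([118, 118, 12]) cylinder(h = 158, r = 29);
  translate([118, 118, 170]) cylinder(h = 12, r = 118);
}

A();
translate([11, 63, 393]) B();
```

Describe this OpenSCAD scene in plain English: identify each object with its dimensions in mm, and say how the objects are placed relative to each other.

A is a simple wooden stool: a rectangular seat 298 mm (x) by 336 mm (y), 31 mm thick, top face at z = 393 mm, on four square legs, each 30×30 mm in cross-section. The legs rest on z = 0, each flush with a corner of the seat.

B is a spool: two coaxial disc flanges of radius 118 mm and thickness 12 mm, joined by a core cylinder of radius 29 mm and height 158 mm. The lower flange rests on z = 0 and the three cylinders share a vertical axis.

The spool is on top of the stool.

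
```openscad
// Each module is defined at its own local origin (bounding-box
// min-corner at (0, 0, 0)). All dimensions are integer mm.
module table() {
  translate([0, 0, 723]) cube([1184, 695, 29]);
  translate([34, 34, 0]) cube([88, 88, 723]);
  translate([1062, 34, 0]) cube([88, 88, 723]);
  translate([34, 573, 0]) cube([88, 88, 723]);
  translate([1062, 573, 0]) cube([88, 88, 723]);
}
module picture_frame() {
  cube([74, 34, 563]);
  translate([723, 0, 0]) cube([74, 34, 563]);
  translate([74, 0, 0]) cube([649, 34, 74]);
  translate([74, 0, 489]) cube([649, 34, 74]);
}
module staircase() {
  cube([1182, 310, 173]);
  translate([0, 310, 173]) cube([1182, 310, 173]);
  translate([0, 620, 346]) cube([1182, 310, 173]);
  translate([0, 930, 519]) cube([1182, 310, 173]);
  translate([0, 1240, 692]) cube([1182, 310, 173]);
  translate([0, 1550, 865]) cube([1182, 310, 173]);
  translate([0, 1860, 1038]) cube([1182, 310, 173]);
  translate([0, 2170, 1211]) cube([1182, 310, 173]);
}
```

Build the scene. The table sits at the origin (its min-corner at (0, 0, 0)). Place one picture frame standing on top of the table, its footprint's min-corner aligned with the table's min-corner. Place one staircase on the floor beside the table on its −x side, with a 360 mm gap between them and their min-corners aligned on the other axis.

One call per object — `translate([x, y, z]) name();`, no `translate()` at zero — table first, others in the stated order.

table();
translate([0, 0, 752]) picture_frame();
translate([-1542, 0, 0]) staircase();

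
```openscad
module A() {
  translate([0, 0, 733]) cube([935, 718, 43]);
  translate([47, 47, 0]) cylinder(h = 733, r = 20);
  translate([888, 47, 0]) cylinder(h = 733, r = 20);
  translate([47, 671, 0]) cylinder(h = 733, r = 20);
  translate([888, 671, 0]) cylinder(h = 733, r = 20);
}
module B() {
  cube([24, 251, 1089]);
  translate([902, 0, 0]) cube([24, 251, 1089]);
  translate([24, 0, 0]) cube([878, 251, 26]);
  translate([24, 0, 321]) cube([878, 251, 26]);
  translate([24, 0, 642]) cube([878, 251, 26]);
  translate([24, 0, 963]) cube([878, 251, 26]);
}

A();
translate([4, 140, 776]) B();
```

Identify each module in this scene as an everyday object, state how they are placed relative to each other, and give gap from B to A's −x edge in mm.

A is a table. B is a bookshelf. The bookshelf is on top of the table. The gap from the bookshelf to the table's −x edge is 4 mm.

The bookshelf's min-x is at 4; the table's min-x is 0; gap = 4 mm.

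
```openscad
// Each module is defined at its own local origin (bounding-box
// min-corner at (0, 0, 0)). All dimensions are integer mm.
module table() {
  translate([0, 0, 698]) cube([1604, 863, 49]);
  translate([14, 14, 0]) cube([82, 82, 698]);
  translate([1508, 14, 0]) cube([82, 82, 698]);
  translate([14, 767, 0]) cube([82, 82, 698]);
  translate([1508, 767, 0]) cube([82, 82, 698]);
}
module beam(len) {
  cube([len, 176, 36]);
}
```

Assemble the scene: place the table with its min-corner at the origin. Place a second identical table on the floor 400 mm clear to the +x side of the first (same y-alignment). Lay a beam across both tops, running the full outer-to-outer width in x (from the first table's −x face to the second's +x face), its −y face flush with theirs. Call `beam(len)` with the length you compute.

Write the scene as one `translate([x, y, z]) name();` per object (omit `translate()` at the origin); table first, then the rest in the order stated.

table();
translate([2004, 0, 0]) table();
translate([0, 0, 747]) beam(3608);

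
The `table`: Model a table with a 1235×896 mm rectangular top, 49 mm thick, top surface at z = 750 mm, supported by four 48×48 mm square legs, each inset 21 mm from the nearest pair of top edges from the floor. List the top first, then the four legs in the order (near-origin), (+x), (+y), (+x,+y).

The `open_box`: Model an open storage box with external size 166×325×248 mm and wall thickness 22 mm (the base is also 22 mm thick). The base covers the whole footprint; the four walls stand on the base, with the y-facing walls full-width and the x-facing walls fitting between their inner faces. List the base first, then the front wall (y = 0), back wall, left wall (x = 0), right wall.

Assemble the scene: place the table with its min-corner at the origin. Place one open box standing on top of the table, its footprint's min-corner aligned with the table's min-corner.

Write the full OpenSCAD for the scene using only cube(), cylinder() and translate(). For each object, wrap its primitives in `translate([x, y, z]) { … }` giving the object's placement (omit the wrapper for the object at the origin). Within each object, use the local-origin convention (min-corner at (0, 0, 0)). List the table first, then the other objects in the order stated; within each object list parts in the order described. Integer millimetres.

translate([0, 0, 701]) cube([1235, 896, 49]);
translate([21, 21, 0]) cube([48, 48, 701]);
translate([1166, 21, 0]) cube([48, 48, 701]);
translate([21, 827, 0]) cube([48, 48, 701]);
translate([1166, 827, 0]) cube([48, 48, 701]);
translate([0, 0, 750]) {
  cube([166, 325, 22]);
  translate([0, 0, 22]) cube([166, 22, 226]);
  translate([0, 303, 22]) cube([166, 22, 226]);
  translate([0, 22, 22]) cube([22, 281, 226]);
  translate([144, 22, 22]) cube([22, 281, 226]);
}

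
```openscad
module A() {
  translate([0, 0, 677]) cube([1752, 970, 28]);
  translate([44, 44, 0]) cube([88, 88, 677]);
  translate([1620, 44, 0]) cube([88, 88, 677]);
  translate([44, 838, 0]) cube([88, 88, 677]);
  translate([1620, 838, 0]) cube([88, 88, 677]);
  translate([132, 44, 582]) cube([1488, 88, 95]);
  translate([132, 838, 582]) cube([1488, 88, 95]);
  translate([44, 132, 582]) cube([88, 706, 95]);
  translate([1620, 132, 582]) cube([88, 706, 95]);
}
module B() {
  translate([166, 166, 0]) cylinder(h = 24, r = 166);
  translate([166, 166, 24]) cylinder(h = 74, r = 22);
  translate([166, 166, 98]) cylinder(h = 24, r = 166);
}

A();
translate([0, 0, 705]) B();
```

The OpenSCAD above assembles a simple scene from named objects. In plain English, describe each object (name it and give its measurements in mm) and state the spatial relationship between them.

A is a table: top 1752 mm (x) × 970 mm (y), 28 mm thick, upper face at z = 705 mm, on four 88×88 mm square legs, each inset 44 mm from the nearest pair of top edges, running from z = 0 to the bottom of the top. Four apron rails, 88 mm thick and 95 mm tall, run between adjacent legs with their top edges flush with the underside of the top and their outer faces flush with the legs' outer faces.

B is a spool: two coaxial disc flanges of radius 166 mm and thickness 24 mm, joined by a core cylinder of radius 22 mm and height 74 mm. The lower flange rests on z = 0 and the three cylinders share a vertical axis.

The spool is on top of the table.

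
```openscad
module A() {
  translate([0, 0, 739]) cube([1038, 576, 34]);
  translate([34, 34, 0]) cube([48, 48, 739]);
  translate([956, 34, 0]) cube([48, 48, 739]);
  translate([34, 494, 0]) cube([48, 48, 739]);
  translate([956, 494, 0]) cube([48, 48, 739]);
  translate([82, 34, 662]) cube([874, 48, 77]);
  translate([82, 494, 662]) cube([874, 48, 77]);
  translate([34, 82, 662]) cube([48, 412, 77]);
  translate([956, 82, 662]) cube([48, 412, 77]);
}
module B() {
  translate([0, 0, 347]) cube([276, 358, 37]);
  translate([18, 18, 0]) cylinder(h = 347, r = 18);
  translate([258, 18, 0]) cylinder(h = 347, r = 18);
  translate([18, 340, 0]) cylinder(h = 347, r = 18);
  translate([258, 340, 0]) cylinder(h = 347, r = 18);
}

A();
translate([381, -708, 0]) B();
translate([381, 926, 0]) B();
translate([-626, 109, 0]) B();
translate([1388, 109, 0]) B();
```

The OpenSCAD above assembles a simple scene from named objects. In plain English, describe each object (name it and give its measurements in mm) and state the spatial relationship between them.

A is a table with a 1038×576 mm rectangular top, 34 mm thick, top surface at z = 773 mm, supported by four 48×48 mm square legs, each inset 34 mm from the nearest pair of top edges, running from the floor. Four apron rails, 48 mm thick and 77 mm tall, run between adjacent legs with their top edges flush with the underside of the top and their outer faces flush with the legs' outer faces.

B is a simple wooden stool: a rectangular seat 276 mm (x) by 358 mm (y), 37 mm thick, top face at z = 384 mm, on four round legs, each 36 mm in diameter. The legs rest on z = 0, each leg's axis is inset half a diameter from the nearest pair of seat edges (so the leg's bounding box is flush with the corner).

Four stools sit around the table at the −y, +y, −x, +x sides.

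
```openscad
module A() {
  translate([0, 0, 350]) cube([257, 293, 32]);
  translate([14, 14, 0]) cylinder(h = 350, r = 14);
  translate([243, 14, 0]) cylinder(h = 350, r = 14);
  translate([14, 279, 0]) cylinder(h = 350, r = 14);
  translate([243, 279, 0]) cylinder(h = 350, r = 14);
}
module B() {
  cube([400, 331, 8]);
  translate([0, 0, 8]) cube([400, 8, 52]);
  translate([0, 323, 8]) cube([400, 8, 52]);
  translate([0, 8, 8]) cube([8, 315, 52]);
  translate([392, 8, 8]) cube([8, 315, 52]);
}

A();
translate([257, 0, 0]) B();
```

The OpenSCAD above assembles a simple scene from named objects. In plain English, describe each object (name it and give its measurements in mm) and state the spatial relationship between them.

A is a four-legged stool. The seat is a 257×293×32 mm slab whose top surface is at z = 382 mm; four round legs, each 28 mm in diameter, run from the floor (z = 0) to the underside of the seat, each leg's axis is inset half a diameter from the nearest pair of seat edges (so the leg's bounding box is flush with the corner).

B is an open storage box with external size 400×331×60 mm and wall thickness 8 mm (the base is also 8 mm thick). The base covers the whole footprint; the four walls stand on the base, with the y-facing walls full-width and the x-facing walls fitting between their inner faces.

The open box is against the stool's +x side, with their −y faces flush.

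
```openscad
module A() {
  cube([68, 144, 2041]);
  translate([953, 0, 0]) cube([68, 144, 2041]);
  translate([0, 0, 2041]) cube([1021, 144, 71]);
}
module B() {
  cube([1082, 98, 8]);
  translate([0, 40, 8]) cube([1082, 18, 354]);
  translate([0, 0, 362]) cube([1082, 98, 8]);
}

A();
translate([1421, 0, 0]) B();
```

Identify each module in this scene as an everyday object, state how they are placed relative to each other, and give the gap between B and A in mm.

The I-beam's nearest face is 400 mm from the door frame's +x face.

A is a door frame. B is an I-beam. The I-beam is on the floor beside the door frame on its +x side. The gap between the I-beam and the door frame is 400 mm.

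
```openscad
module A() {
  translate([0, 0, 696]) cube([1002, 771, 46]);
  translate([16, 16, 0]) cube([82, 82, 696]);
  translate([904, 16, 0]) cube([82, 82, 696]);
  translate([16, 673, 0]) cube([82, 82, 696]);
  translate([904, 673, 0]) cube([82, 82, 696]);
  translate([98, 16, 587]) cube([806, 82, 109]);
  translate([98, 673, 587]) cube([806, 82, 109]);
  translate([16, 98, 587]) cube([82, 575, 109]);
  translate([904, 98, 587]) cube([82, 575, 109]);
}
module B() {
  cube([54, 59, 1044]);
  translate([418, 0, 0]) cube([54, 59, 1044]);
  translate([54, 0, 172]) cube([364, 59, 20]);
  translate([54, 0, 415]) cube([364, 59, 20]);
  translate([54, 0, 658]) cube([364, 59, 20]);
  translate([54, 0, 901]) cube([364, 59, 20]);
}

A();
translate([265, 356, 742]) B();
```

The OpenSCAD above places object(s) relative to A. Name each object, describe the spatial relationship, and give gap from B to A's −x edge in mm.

A is a table. B is a ladder. The ladder is on top of the table, centred. The gap from the ladder to the table's −x edge is 265 mm.

The ladder's min-x is at 265; the table's min-x is 0; gap = 265 mm.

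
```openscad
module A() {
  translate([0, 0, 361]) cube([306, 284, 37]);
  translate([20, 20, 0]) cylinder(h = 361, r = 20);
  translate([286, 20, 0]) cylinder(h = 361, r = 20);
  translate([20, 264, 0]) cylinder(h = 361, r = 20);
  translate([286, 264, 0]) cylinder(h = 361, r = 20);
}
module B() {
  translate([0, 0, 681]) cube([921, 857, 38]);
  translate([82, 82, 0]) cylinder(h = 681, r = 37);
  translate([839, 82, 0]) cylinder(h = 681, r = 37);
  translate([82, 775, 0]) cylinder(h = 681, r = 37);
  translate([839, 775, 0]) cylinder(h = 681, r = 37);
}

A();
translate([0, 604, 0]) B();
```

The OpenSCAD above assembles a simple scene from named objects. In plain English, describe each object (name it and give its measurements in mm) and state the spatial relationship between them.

A is a four-legged stool. The seat is a 306×284×37 mm slab whose top surface is at z = 398 mm; four round legs, each 40 mm in diameter, run from the floor (z = 0) to the underside of the seat, each leg's axis is inset half a diameter from the nearest pair of seat edges (so the leg's bounding box is flush with the corner).

B is a table: top 921 mm (x) × 857 mm (y), 38 mm thick, upper face at z = 719 mm, on four round legs of 74 mm diameter, each leg's bounding box inset 45 mm from the nearest pair of top edges, running from z = 0 to the bottom of the top.

The table is on the floor beside the stool on its +y side.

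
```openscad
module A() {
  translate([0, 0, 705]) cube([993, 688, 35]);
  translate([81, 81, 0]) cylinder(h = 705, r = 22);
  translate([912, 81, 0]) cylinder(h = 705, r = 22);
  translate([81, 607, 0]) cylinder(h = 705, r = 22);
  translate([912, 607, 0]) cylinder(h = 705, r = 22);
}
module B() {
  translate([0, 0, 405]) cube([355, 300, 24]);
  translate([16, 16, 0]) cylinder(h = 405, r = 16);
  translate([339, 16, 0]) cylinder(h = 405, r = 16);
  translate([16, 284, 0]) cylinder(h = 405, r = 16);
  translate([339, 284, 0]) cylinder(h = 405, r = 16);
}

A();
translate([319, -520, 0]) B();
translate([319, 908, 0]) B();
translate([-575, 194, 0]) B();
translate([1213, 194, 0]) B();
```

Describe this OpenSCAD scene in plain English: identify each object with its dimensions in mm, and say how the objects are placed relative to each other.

A is a table: top 993 mm (x) × 688 mm (y), 35 mm thick, upper face at z = 740 mm, on four round legs of 44 mm diameter, each leg's bounding box inset 59 mm from the nearest pair of top edges, running from z = 0 to the bottom of the top.

B is a four-legged stool. The seat is a 355×300×24 mm slab whose top surface is at z = 429 mm; four round legs, each 32 mm in diameter, run from the floor (z = 0) to the underside of the seat, each leg's axis is inset half a diameter from the nearest pair of seat edges (so the leg's bounding box is flush with the corner).

Four stools sit around the table at the −y, +y, −x, +x sides.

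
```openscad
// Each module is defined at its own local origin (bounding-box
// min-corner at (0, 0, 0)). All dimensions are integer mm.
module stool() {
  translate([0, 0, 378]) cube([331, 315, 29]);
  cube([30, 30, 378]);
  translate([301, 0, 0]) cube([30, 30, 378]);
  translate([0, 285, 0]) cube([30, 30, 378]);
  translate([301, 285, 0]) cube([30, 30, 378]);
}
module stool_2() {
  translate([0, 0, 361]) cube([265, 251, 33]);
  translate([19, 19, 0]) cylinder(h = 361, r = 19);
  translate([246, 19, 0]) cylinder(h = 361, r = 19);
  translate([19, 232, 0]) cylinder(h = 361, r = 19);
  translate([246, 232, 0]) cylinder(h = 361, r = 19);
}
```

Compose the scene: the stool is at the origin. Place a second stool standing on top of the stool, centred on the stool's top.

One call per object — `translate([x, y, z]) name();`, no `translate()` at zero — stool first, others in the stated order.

stool();
translate([33, 32, 407]) stool_2();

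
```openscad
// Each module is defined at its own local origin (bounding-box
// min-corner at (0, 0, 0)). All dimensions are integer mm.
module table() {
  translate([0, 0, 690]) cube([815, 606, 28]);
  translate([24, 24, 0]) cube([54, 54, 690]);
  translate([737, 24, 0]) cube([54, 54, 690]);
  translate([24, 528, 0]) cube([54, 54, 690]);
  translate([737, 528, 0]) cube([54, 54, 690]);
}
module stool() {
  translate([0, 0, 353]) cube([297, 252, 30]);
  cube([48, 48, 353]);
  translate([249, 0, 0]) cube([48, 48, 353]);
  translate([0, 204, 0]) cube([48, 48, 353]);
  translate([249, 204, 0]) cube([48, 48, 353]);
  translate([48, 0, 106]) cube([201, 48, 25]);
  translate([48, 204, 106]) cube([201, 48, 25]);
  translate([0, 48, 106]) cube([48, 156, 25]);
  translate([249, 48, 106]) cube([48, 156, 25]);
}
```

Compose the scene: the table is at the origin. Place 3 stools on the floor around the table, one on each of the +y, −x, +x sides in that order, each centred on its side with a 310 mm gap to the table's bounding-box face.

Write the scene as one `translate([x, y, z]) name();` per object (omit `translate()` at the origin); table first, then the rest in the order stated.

table();
translate([259, 916, 0]) stool();
translate([-607, 177, 0]) stool();
translate([1125, 177, 0]) stool();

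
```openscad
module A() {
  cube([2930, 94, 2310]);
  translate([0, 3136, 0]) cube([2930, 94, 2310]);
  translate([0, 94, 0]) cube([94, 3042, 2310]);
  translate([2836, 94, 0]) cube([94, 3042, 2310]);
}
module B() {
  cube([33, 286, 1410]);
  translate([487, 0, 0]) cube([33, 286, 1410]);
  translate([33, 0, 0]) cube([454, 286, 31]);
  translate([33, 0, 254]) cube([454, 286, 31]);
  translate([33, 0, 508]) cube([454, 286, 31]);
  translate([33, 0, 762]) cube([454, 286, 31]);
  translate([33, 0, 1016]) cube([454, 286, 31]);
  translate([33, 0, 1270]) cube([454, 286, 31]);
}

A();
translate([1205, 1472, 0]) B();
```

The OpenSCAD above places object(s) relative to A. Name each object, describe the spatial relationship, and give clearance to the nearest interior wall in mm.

A is a house frame. B is a bookshelf. The bookshelf sits inside the house frame, centred. The clearance to the nearest interior wall is 1111 mm.

Clearances: x = 1111, y = 1378; minimum 1111 mm.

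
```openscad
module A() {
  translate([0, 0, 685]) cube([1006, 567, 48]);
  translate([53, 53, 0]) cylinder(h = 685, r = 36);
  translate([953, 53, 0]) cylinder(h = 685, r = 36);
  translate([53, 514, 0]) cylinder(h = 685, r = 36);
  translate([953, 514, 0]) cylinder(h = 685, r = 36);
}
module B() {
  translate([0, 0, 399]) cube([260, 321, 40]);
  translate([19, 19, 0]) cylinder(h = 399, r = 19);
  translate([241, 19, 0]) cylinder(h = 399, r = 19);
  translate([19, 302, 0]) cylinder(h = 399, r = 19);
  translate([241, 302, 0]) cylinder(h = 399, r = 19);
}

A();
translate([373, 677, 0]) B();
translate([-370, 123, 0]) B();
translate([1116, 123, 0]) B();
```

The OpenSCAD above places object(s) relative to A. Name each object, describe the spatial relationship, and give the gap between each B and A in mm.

Each stool's nearest face is 110 mm from the table's bounding box.

A is a table. B is a stool. Three stools sit around the table at the +y, −x, +x sides. The gap between each stool and the table is 110 mm.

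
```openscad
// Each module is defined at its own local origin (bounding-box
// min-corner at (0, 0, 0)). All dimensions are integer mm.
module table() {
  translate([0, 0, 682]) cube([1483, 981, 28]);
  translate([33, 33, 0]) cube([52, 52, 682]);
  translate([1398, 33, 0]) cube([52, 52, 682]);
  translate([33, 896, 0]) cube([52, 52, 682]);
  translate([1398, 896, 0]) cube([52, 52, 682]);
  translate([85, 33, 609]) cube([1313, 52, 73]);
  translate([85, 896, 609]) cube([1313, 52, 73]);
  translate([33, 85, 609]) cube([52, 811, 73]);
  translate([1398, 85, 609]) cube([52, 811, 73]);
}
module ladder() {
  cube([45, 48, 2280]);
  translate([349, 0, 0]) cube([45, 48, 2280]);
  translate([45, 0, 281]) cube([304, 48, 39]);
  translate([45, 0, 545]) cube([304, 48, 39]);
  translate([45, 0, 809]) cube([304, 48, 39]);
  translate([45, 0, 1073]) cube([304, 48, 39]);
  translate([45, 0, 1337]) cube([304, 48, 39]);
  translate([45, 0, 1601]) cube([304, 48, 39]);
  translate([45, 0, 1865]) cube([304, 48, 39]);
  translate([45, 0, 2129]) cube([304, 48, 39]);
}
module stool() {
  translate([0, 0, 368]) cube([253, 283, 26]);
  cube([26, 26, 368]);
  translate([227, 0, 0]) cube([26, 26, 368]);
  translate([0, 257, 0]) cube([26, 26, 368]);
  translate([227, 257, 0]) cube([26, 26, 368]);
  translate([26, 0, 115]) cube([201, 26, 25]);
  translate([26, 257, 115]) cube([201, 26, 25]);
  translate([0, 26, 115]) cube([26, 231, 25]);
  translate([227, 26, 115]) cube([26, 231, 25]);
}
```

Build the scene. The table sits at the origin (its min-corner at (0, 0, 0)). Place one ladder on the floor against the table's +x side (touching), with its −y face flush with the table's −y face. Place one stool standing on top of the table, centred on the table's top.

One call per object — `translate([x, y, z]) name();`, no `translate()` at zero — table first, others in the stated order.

table();
translate([1483, 0, 0]) ladder();
translate([615, 349, 710]) stool();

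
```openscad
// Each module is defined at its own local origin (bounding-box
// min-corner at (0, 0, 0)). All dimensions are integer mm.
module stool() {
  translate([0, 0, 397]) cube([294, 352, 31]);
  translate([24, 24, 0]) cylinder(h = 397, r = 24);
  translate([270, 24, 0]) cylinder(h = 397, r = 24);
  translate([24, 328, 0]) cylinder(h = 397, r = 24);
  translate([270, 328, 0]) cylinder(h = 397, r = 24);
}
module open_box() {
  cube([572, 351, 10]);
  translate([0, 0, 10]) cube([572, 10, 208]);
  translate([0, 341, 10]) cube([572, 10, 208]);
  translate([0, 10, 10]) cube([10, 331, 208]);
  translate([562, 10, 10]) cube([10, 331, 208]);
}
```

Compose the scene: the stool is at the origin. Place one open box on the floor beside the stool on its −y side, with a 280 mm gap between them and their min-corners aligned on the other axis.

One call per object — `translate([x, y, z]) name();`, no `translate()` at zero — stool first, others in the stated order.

stool();
translate([0, -631, 0]) open_box();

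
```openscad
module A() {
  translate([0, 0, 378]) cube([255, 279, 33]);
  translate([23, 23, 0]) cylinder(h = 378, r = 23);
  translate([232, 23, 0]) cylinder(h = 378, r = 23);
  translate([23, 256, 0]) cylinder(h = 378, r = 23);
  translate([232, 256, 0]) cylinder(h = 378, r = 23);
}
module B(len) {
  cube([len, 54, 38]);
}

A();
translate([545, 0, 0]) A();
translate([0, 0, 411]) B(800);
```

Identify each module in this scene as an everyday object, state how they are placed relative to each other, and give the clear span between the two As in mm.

A is a stool. B is a beam. A beam spans the tops of two stools. The clear span between the two stools is 290 mm.

Second stool starts at x = 545; first ends at x = 255; clear span = 545 − 255 = 290 mm.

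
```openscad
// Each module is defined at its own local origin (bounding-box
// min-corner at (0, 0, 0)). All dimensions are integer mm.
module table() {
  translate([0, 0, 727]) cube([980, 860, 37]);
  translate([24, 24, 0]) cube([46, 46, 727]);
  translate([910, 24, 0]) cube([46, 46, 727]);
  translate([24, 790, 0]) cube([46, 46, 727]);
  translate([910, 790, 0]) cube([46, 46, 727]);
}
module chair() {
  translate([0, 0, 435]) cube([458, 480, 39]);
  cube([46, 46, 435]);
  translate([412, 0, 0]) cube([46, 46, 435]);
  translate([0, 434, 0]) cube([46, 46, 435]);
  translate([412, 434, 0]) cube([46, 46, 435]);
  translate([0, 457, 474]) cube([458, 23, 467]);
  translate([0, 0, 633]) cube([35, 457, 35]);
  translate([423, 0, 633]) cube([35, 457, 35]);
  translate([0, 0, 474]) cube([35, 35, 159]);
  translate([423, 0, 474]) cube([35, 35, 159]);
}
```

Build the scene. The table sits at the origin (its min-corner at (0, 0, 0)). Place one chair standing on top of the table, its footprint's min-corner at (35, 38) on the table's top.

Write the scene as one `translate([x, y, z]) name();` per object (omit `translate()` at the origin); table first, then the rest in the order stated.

table();
translate([35, 38, 764]) chair();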